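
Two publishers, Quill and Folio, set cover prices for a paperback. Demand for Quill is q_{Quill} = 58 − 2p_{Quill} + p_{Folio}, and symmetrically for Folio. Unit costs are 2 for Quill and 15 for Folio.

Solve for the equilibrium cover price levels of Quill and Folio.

Quill's profit: π = (p_{Quill} − 2)(58 − 2p_{Quill} + p_{Folio}).
∂π/∂p_{Quill} = 62 − 4p_{Quill} + p_{Folio} = 0 ⇒ p_{Quill} = 15.5 + 0.25p_{Folio}.
Similarly p_{Folio} = 22 + 0.25p_{Quill}.
Substituting the second reaction function into the first: p_{Quill} = 15.5 + 0.25(22 + 0.25p_{Quill}), which gives 0.9375p_{Quill} = 21 ⇒ p_{Quill} = 22.4.
Then p_{Folio} = 22 + 0.25·22.4 = 27.6.

22.4, 27.6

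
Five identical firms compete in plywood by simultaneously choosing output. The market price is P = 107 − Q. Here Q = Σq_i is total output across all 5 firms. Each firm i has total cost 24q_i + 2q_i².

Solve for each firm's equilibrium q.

8.3

A representative firm's profit is π_i = q_i(107 − Q) − 24q_i − 2q_i², with Q = q_i + Σ_{j≠i} q_j.
First-order condition: 83 − 6q_i − Σ_{j≠i} q_j = 0.
In a symmetric equilibrium every firm chooses the same q, so Σ_{j≠i} q_j = 4q. The condition becomes 83 − 10q = 0, giving q = 83/10 = 8.3.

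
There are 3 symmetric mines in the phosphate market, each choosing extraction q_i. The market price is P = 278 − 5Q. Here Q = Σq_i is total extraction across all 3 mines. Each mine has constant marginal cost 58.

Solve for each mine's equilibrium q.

11

A representative mine's profit is π_i = q_i(278 − 5Q) − 58q_i, with Q = q_i + Σ_{j≠i} q_j.
First-order condition: 220 − 10q_i − 5Σ_{j≠i} q_j = 0.
In a symmetric equilibrium every mine chooses the same q, so Σ_{j≠i} q_j = 2q. The condition becomes 220 − 20q = 0, giving q = 220/20 = 11.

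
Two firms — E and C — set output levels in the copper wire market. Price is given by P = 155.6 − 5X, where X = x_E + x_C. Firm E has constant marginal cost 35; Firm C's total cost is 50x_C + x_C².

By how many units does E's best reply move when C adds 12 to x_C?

Firm E's profit: π = x_E(155.6 − 5(x_E + x_C)) − 35x_E.
∂π/∂x_E = 120.6 − 10x_E − 5x_C = 0, so x_E = 12.06 − 0.5x_C.
The reaction-function slope is −0.5, so a 12-unit rise in x_C moves x_E by −0.5 × 12 = −6. E's best response falls — the actions are strategic substitutes.

-6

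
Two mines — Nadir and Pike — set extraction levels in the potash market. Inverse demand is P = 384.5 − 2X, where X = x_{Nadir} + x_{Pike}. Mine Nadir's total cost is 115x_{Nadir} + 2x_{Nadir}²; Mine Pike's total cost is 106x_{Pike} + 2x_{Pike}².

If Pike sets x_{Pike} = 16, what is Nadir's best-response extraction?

29.6875

Mine Nadir's profit: π = x_{Nadir}(384.5 − 2(x_{Nadir} + x_{Pike})) − 115x_{Nadir} − 2x_{Nadir}².
∂π/∂x_{Nadir} = 269.5 − 8x_{Nadir} − 2x_{Pike} = 0, so x_{Nadir} = 33.6875 − 0.25x_{Pike}.
At x_{Pike} = 16: x_{Nadir} = 33.6875 − 0.25·16 = 29.6875.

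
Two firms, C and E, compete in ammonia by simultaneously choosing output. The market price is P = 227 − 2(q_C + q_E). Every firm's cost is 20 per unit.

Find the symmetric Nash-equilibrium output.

Firm C's profit: π = q_C(227 − 2(q_C + q_E)) − 20q_C.
∂π/∂q_C = 207 − 4q_C − 2q_E = 0, so q_C = 51.75 − 0.5q_E.
By symmetry q_E = q_C; substituting into the reaction function, 1.5q_C = 51.75 and q_C = 34.5.

34.5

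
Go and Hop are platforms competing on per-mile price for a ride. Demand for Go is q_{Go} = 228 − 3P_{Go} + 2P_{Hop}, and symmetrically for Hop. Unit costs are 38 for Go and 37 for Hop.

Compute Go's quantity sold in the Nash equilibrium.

Go's profit: π = (P_{Go} − 38)(228 − 3P_{Go} + 2P_{Hop}).
∂π/∂P_{Go} = 342 − 6P_{Go} + 2P_{Hop} = 0 ⇒ P_{Go} = 57 + (1/3)P_{Hop}.
Similarly P_{Hop} = 56.5 + (1/3)P_{Go}.
Plugging P_{Hop} into Go's best response: P_{Go} = 57 + (1/3)(56.5 + (1/3)P_{Go}) ⇒ (8/9)P_{Go} = 455/6, so P_{Go} = 85.3125.
Then P_{Hop} = 56.5 + (1/3)·85.3125 = 84.9375.
q_{Go} = 228 − 3·85.3125 + 2·84.9375 = 141.9375.

141.9375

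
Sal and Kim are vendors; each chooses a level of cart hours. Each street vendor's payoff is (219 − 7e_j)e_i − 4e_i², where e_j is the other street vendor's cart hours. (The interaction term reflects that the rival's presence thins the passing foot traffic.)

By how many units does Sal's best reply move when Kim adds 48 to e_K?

Sal's payoff is (219 − 7e_K)e_S − 4e_S².
∂π/∂e_S = 219 − 7e_K − 8e_S = 0, so e_S = 27.375 − 0.875e_K.
The reaction-function slope is −0.875, so a 48-unit rise in e_K moves e_S by −0.875 × 48 = −42. Sal's best response falls — the actions are strategic substitutes.

-42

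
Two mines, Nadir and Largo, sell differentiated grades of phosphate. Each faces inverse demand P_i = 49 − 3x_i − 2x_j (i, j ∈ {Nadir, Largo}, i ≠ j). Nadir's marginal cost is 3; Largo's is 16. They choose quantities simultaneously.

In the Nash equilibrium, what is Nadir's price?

Mine Nadir's profit: π = x_{Nadir}(49 − 3x_{Nadir} − 2x_{Largo}) − 3x_{Nadir}.
∂π/∂x_{Nadir} = 46 − 6x_{Nadir} − 2x_{Largo} = 0 ⇒ x_{Nadir} = 23/3 − (1/3)x_{Largo}.
Similarly x_{Largo} = 5.5 − (1/3)x_{Nadir}.
Plugging x_{Largo} into Nadir's best response: x_{Nadir} = 23/3 − (1/3)(5.5 − (1/3)x_{Nadir}) ⇒ (8/9)x_{Nadir} = 35/6, so x_{Nadir} = 6.5625.
Then x_{Largo} = 5.5 − (1/3)·6.5625 = 3.3125.
P_{Nadir} = 49 − 3·6.5625 − 2·3.3125 = 22.6875.

22.6875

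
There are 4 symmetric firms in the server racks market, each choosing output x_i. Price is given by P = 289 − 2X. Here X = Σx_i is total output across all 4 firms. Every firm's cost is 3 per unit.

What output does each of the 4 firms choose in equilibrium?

A representative firm's profit is π_i = x_i(289 − 2X) − 3x_i, with X = x_i + Σ_{j≠i} x_j.
First-order condition: 286 − 4x_i − 2Σ_{j≠i} x_j = 0.
In a symmetric equilibrium every firm chooses the same x, so Σ_{j≠i} x_j = 3x. The condition becomes 286 − 10x = 0, giving x = 286/10 = 28.6.

28.6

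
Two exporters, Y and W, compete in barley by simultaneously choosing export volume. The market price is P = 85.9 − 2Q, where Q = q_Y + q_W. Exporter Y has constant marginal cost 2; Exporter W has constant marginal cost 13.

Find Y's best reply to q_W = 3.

19.475

Exporter Y's profit: π = q_Y(85.9 − 2(q_Y + q_W)) − 2q_Y.
∂π/∂q_Y = 83.9 − 4q_Y − 2q_W = 0, so q_Y = 20.975 − 0.5q_W.
At q_W = 3: q_Y = 20.975 − 0.5·3 = 19.475.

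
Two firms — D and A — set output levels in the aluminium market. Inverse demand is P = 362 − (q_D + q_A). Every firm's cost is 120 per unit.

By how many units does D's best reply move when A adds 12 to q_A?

Firm D's profit: π = q_D(362 − (q_D + q_A)) − 120q_D.
∂π/∂q_D = 242 − 2q_D − q_A = 0, so q_D = 121 − 0.5q_A.
The reaction-function slope is −0.5, so a 12-unit rise in q_A moves q_D by −0.5 × 12 = −6. D's best response falls — the actions are strategic substitutes.

-6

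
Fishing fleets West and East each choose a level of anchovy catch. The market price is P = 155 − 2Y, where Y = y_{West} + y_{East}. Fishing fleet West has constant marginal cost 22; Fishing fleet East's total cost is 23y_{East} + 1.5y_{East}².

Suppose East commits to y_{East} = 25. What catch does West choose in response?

Fishing fleet West's profit: π = y_{West}(155 − 2(y_{West} + y_{East})) − 22y_{West}.
∂π/∂y_{West} = 133 − 4y_{West} − 2y_{East} = 0, so y_{West} = 33.25 − 0.5y_{East}.
At y_{East} = 25: y_{West} = 33.25 − 0.5·25 = 20.75.

20.75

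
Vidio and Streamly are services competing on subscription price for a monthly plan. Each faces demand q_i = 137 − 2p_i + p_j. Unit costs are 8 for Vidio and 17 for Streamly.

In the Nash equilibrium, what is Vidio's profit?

3907.28

Vidio's profit: π = (p_{Vidio} − 8)(137 − 2p_{Vidio} + p_{Streamly}).
∂π/∂p_{Vidio} = 153 − 4p_{Vidio} + p_{Streamly} = 0 ⇒ p_{Vidio} = 38.25 + 0.25p_{Streamly}.
Similarly p_{Streamly} = 42.75 + 0.25p_{Vidio}.
Plugging p_{Streamly} into Vidio's best response: p_{Vidio} = 38.25 + 0.25(42.75 + 0.25p_{Vidio}) ⇒ 0.9375p_{Vidio} = 48.9375, so p_{Vidio} = 52.2.
Then p_{Streamly} = 42.75 + 0.25·52.2 = 55.8.
q_{Vidio} = 137 − 2·52.2 + 55.8 = 88.4.
Profit = (52.2 − 8)·88.4 = 3907.28.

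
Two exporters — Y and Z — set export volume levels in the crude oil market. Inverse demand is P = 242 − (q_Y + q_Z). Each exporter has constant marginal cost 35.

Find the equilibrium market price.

104

Exporter Y's profit: π = q_Y(242 − (q_Y + q_Z)) − 35q_Y.
∂π/∂q_Y = 207 − 2q_Y − q_Z = 0, so q_Y = 103.5 − 0.5q_Z.
By symmetry q_Z = q_Y; substituting into the reaction function, 1.5q_Y = 103.5 and q_Y = 69.
Equilibrium price: P = 242 − 138 = 104.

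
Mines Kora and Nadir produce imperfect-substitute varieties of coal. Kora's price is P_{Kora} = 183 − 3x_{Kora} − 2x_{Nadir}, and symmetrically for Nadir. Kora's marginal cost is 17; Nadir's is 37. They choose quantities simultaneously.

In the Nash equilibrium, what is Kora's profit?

1452

Mine Kora's profit: π = x_{Kora}(183 − 3x_{Kora} − 2x_{Nadir}) − 17x_{Kora}.
∂π/∂x_{Kora} = 166 − 6x_{Kora} − 2x_{Nadir} = 0 ⇒ x_{Kora} = 83/3 − (1/3)x_{Nadir}.
Similarly x_{Nadir} = 73/3 − (1/3)x_{Kora}.
Plugging x_{Nadir} into Kora's best response: x_{Kora} = 83/3 − (1/3)(73/3 − (1/3)x_{Kora}) ⇒ (8/9)x_{Kora} = 176/9, so x_{Kora} = 22.
Then x_{Nadir} = 73/3 − (1/3)·22 = 17.
P_{Kora} = 183 − 3·22 − 2·17 = 83.
Profit = (83 − 17)·22 = 1452.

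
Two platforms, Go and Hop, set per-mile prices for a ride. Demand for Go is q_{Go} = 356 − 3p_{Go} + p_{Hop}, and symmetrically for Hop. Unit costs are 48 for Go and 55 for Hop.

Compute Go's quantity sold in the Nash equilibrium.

Go's profit: π = (p_{Go} − 48)(356 − 3p_{Go} + p_{Hop}).
∂π/∂p_{Go} = 500 − 6p_{Go} + p_{Hop} = 0 ⇒ p_{Go} = 250/3 + (1/6)p_{Hop}.
Similarly p_{Hop} = 521/6 + (1/6)p_{Go}.
Plugging p_{Hop} into Go's best response: p_{Go} = 250/3 + (1/6)(521/6 + (1/6)p_{Go}) ⇒ (35/36)p_{Go} = 3521/36, so p_{Go} = 100.6.
Then p_{Hop} = 521/6 + (1/6)·100.6 = 103.6.
q_{Go} = 356 − 3·100.6 + 103.6 = 157.8.

157.8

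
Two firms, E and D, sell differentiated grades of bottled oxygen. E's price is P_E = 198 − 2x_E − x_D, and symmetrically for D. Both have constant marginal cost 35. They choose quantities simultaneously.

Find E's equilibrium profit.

Firm E's profit: π = x_E(198 − 2x_E − x_D) − 35x_E.
∂π/∂x_E = 163 − 4x_E − x_D = 0 ⇒ x_E = 40.75 − 0.25x_D.
By symmetry x_D = x_E; substituting into the reaction function, 1.25x_E = 40.75 and x_E = 32.6.
P_E = 198 − 2·32.6 − 32.6 = 100.2.
Profit = (100.2 − 35)·32.6 = 2125.52.

2125.52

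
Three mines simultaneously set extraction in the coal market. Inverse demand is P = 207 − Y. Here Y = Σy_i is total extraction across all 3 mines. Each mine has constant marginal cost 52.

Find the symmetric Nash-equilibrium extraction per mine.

38.75

A representative mine's profit is π_i = y_i(207 − Y) − 52y_i, with Y = y_i + Σ_{j≠i} y_j.
First-order condition: 155 − 2y_i − Σ_{j≠i} y_j = 0.
In a symmetric equilibrium every mine chooses the same y, so Σ_{j≠i} y_j = 2y. The condition becomes 155 − 4y = 0, giving y = 155/4 = 38.75.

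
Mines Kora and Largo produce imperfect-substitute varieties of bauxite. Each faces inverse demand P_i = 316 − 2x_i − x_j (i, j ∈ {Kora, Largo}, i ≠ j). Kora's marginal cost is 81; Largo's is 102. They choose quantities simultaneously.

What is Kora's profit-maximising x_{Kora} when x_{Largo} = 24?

Mine Kora's profit: π = x_{Kora}(316 − 2x_{Kora} − x_{Largo}) − 81x_{Kora}.
∂π/∂x_{Kora} = 235 − 4x_{Kora} − x_{Largo} = 0 ⇒ x_{Kora} = 58.75 − 0.25x_{Largo}.
At x_{Largo} = 24: x_{Kora} = 58.75 − 0.25·24 = 52.75.

52.75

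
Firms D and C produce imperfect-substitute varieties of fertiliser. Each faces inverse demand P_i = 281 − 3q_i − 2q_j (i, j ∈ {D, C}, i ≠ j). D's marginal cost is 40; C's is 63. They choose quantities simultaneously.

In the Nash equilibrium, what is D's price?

134.6875

Firm D's profit: π = q_D(281 − 3q_D − 2q_C) − 40q_D.
∂π/∂q_D = 241 − 6q_D − 2q_C = 0 ⇒ q_D = 241/6 − (1/3)q_C.
Similarly q_C = 109/3 − (1/3)q_D.
Solving the two reaction functions simultaneously: (1 − (−1/3)(−1/3))q_D = 241/6 − (1/3)·(109/3), so (8/9)q_D = 505/18 and q_D = 31.5625.
Then q_C = 109/3 − (1/3)·31.5625 = 25.8125.
P_D = 281 − 3·31.5625 − 2·25.8125 = 134.6875.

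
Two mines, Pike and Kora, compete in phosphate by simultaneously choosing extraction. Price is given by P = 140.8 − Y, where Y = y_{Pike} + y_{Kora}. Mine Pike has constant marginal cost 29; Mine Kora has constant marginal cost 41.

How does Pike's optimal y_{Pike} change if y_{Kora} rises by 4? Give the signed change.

Mine Pike's profit: π = y_{Pike}(140.8 − (y_{Pike} + y_{Kora})) − 29y_{Pike}.
∂π/∂y_{Pike} = 111.8 − 2y_{Pike} − y_{Kora} = 0, so y_{Pike} = 55.9 − 0.5y_{Kora}.
The reaction-function slope is −0.5, so a 4-unit rise in y_{Kora} moves y_{Pike} by −0.5 × 4 = −2. Pike's best response falls — the actions are strategic substitutes.

-2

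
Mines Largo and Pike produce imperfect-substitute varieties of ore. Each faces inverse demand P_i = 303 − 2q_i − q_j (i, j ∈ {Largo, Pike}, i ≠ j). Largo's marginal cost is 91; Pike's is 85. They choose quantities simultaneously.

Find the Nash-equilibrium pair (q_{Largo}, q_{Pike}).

42, 44

Mine Largo's profit: π = q_{Largo}(303 − 2q_{Largo} − q_{Pike}) − 91q_{Largo}.
∂π/∂q_{Largo} = 212 − 4q_{Largo} − q_{Pike} = 0 ⇒ q_{Largo} = 53 − 0.25q_{Pike}.
Similarly q_{Pike} = 54.5 − 0.25q_{Largo}.
Substituting the second reaction function into the first: q_{Largo} = 53 − 0.25(54.5 − 0.25q_{Largo}), which gives 0.9375q_{Largo} = 39.375 ⇒ q_{Largo} = 42.
Then q_{Pike} = 54.5 − 0.25·42 = 44.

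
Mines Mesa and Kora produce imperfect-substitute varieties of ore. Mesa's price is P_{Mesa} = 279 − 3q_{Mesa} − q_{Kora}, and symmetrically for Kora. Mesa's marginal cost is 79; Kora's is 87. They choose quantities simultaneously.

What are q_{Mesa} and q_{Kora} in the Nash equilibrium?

Mine Mesa's profit: π = q_{Mesa}(279 − 3q_{Mesa} − q_{Kora}) − 79q_{Mesa}.
∂π/∂q_{Mesa} = 200 − 6q_{Mesa} − q_{Kora} = 0 ⇒ q_{Mesa} = 100/3 − (1/6)q_{Kora}.
Similarly q_{Kora} = 32 − (1/6)q_{Mesa}.
Solving the two reaction functions simultaneously: (1 − (−1/6)(−1/6))q_{Mesa} = 100/3 − (1/6)·32, so (35/36)q_{Mesa} = 28 and q_{Mesa} = 28.8.
Then q_{Kora} = 32 − (1/6)·28.8 = 27.2.

28.8, 27.2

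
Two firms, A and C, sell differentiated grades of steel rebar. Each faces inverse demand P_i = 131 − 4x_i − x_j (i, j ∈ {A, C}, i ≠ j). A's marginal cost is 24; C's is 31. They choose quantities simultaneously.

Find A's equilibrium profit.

576

Firm A's profit: π = x_A(131 − 4x_A − x_C) − 24x_A.
∂π/∂x_A = 107 − 8x_A − x_C = 0 ⇒ x_A = 13.375 − 0.125x_C.
Similarly x_C = 12.5 − 0.125x_A.
Substituting the second reaction function into the first: x_A = 13.375 − 0.125(12.5 − 0.125x_A), which gives (63/64)x_A = 11.8125 ⇒ x_A = 12.
Then x_C = 12.5 − 0.125·12 = 11.
P_A = 131 − 4·12 − 11 = 72.
Profit = (72 − 24)·12 = 576.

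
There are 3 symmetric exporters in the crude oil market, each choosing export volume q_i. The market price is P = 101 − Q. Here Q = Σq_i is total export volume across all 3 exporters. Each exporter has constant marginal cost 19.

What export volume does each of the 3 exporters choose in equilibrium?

20.5

A representative exporter's profit is π_i = q_i(101 − Q) − 19q_i, with Q = q_i + Σ_{j≠i} q_j.
First-order condition: 82 − 2q_i − Σ_{j≠i} q_j = 0.
With identical exporters, set every q_j = q: then 82 − 2q − 2q = 0, i.e. q = 82/4 = 20.5.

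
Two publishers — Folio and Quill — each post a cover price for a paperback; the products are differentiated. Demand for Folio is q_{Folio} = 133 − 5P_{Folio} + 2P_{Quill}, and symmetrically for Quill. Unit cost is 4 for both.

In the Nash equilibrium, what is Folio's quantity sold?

75.625

Folio's profit: π = (P_{Folio} − 4)(133 − 5P_{Folio} + 2P_{Quill}).
∂π/∂P_{Folio} = 153 − 10P_{Folio} + 2P_{Quill} = 0 ⇒ P_{Folio} = 15.3 + 0.2P_{Quill}.
Setting P_{Folio} = P_{Quill} in the reaction function: P_{Folio} = 15.3 + 0.2P_{Folio}, so P_{Folio} = 15.3 / 0.8 = 19.125.
q_{Folio} = 133 − 5·19.125 + 2·19.125 = 75.625.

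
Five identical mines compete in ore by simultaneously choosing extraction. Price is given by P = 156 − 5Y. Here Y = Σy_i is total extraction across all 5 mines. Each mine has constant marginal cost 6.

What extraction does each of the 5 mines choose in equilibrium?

5

A representative mine's profit is π_i = y_i(156 − 5Y) − 6y_i, with Y = y_i + Σ_{j≠i} y_j.
First-order condition: 150 − 10y_i − 5Σ_{j≠i} y_j = 0.
Imposing symmetry (y_j = y for all j) turns Σ_{j≠i} y_j into 4y, so 150 = 30y and y = 5.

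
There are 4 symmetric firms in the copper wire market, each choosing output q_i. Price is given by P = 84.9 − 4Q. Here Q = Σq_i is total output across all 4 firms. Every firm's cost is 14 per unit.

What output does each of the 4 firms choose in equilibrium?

A representative firm's profit is π_i = q_i(84.9 − 4Q) − 14q_i, with Q = q_i + Σ_{j≠i} q_j.
First-order condition: 70.9 − 8q_i − 4Σ_{j≠i} q_j = 0.
In a symmetric equilibrium every firm chooses the same q, so Σ_{j≠i} q_j = 3q. The condition becomes 70.9 − 20q = 0, giving q = 70.9/20 = 3.545.

3.545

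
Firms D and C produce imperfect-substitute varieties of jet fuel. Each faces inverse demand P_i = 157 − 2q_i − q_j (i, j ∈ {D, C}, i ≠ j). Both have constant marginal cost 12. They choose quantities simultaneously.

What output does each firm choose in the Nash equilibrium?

Firm D's profit: π = q_D(157 − 2q_D − q_C) − 12q_D.
∂π/∂q_D = 145 − 4q_D − q_C = 0 ⇒ q_D = 36.25 − 0.25q_C.
By symmetry q_C = q_D; substituting into the reaction function, 1.25q_D = 36.25 and q_D = 29.

29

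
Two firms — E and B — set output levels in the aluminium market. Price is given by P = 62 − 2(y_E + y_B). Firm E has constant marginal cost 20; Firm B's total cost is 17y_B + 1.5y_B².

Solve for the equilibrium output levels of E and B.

Firm E's profit: π = y_E(62 − 2(y_E + y_B)) − 20y_E.
∂π/∂y_E = 42 − 4y_E − 2y_B = 0, so y_E = 10.5 − 0.5y_B.
For B: ∂π/∂y_B = 45 − 7y_B − 2y_E = 0 ⇒ y_B = 45/7 − (2/7)y_E.
Substituting the second reaction function into the first: y_E = 10.5 − 0.5(45/7 − (2/7)y_E), which gives (6/7)y_E = 51/7 ⇒ y_E = 8.5.
Then y_B = 45/7 − (2/7)·8.5 = 4.

8.5, 4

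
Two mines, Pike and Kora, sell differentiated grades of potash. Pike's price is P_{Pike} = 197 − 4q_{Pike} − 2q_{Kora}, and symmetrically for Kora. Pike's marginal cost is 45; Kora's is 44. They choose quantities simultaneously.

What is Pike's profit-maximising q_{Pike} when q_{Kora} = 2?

Mine Pike's profit: π = q_{Pike}(197 − 4q_{Pike} − 2q_{Kora}) − 45q_{Pike}.
∂π/∂q_{Pike} = 152 − 8q_{Pike} − 2q_{Kora} = 0 ⇒ q_{Pike} = 19 − 0.25q_{Kora}.
At q_{Kora} = 2: q_{Pike} = 19 − 0.25·2 = 18.5.

18.5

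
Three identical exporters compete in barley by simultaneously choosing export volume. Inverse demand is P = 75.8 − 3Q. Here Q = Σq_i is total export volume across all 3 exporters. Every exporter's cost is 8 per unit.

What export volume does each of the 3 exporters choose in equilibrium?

A representative exporter's profit is π_i = q_i(75.8 − 3Q) − 8q_i, with Q = q_i + Σ_{j≠i} q_j.
First-order condition: 67.8 − 6q_i − 3Σ_{j≠i} q_j = 0.
Imposing symmetry (q_j = q for all j) turns Σ_{j≠i} q_j into 2q, so 67.8 = 12q and q = 5.65.

5.65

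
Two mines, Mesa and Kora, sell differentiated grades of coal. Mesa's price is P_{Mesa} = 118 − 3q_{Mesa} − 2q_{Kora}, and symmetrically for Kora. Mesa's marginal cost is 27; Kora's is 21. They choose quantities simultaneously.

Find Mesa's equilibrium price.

60

Mine Mesa's profit: π = q_{Mesa}(118 − 3q_{Mesa} − 2q_{Kora}) − 27q_{Mesa}.
∂π/∂q_{Mesa} = 91 − 6q_{Mesa} − 2q_{Kora} = 0 ⇒ q_{Mesa} = 91/6 − (1/3)q_{Kora}.
Similarly q_{Kora} = 97/6 − (1/3)q_{Mesa}.
Substituting the second reaction function into the first: q_{Mesa} = 91/6 − (1/3)(97/6 − (1/3)q_{Mesa}), which gives (8/9)q_{Mesa} = 88/9 ⇒ q_{Mesa} = 11.
Then q_{Kora} = 97/6 − (1/3)·11 = 12.5.
P_{Mesa} = 118 − 3·11 − 2·12.5 = 60.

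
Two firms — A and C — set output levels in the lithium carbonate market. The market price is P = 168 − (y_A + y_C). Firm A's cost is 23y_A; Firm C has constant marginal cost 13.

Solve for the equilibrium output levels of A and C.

Firm A's profit: π = y_A(168 − (y_A + y_C)) − 23y_A.
∂π/∂y_A = 145 − 2y_A − y_C = 0, so y_A = 72.5 − 0.5y_C.
By the same steps for C: y_C = 77.5 − 0.5y_A.
Solving the two reaction functions simultaneously: (1 − (−0.5)(−0.5))y_A = 72.5 − 0.5·77.5, so 0.75y_A = 33.75 and y_A = 45.
Then y_C = 77.5 − 0.5·45 = 55.

45, 55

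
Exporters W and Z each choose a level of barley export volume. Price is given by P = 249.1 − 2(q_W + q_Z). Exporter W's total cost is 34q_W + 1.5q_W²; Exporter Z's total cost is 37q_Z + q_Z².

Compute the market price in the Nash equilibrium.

148

Exporter W's profit: π = q_W(249.1 − 2(q_W + q_Z)) − 34q_W − 1.5q_W².
∂π/∂q_W = 215.1 − 7q_W − 2q_Z = 0, so q_W = 2151/70 − (2/7)q_Z.
For Z: ∂π/∂q_Z = 212.1 − 6q_Z − 2q_W = 0 ⇒ q_Z = 35.35 − (1/3)q_W.
Solving the two reaction functions simultaneously: (1 − (−2/7)(−1/3))q_W = 2151/70 − (2/7)·35.35, so (19/21)q_W = 722/35 and q_W = 22.8.
Then q_Z = 35.35 − (1/3)·22.8 = 27.75.
Equilibrium price: P = 249.1 − 2·50.55 = 148.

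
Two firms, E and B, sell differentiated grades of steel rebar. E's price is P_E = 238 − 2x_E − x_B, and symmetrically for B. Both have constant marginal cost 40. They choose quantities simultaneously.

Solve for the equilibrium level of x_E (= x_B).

Firm E's profit: π = x_E(238 − 2x_E − x_B) − 40x_E.
∂π/∂x_E = 198 − 4x_E − x_B = 0 ⇒ x_E = 49.5 − 0.25x_B.
The game is symmetric, so in equilibrium x_B = x_E: the reaction function gives 1.25x_E = 49.5, hence x_E = 39.6.

39.6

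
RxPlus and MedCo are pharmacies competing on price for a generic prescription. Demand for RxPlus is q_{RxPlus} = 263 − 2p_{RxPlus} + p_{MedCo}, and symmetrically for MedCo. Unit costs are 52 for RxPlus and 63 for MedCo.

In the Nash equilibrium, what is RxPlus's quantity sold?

143.6

RxPlus's profit: π = (p_{RxPlus} − 52)(263 − 2p_{RxPlus} + p_{MedCo}).
∂π/∂p_{RxPlus} = 367 − 4p_{RxPlus} + p_{MedCo} = 0 ⇒ p_{RxPlus} = 91.75 + 0.25p_{MedCo}.
Similarly p_{MedCo} = 97.25 + 0.25p_{RxPlus}.
Substituting the second reaction function into the first: p_{RxPlus} = 91.75 + 0.25(97.25 + 0.25p_{RxPlus}), which gives 0.9375p_{RxPlus} = 116.0625 ⇒ p_{RxPlus} = 123.8.
Then p_{MedCo} = 97.25 + 0.25·123.8 = 128.2.
q_{RxPlus} = 263 − 2·123.8 + 128.2 = 143.6.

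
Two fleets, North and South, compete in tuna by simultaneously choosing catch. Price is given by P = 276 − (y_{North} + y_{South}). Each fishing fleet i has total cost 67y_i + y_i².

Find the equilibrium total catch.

83.6

Fishing fleet North's profit: π = y_{North}(276 − (y_{North} + y_{South})) − 67y_{North} − y_{North}².
∂π/∂y_{North} = 209 − 4y_{North} − y_{South} = 0, so y_{North} = 52.25 − 0.25y_{South}.
Setting y_{North} = y_{South} in the reaction function: y_{North} = 52.25 − 0.25y_{North}, so y_{North} = 52.25 / 1.25 = 41.8.
Total catch: 41.8 + 41.8 = 83.6.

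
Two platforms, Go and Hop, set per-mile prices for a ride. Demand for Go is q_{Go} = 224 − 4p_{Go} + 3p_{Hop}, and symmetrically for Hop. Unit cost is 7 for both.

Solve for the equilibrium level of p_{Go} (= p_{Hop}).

50.4

Go's profit: π = (p_{Go} − 7)(224 − 4p_{Go} + 3p_{Hop}).
∂π/∂p_{Go} = 252 − 8p_{Go} + 3p_{Hop} = 0 ⇒ p_{Go} = 31.5 + 0.375p_{Hop}.
The game is symmetric, so in equilibrium p_{Hop} = p_{Go}: the reaction function gives 0.625p_{Go} = 31.5, hence p_{Go} = 50.4.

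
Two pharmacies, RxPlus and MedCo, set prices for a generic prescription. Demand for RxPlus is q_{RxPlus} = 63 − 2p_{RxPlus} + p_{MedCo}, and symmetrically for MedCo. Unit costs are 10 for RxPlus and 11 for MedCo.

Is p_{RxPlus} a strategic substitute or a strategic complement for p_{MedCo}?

RxPlus's profit: π = (p_{RxPlus} − 10)(63 − 2p_{RxPlus} + p_{MedCo}).
∂π/∂p_{RxPlus} = 83 − 4p_{RxPlus} + p_{MedCo} = 0 ⇒ p_{RxPlus} = 20.75 + 0.25p_{MedCo}.
The best-response slope dp_{RxPlus}/dp_{MedCo} = 0.25 > 0: the reaction function is upward-sloping, so the choices are strategic complements.

strategic complements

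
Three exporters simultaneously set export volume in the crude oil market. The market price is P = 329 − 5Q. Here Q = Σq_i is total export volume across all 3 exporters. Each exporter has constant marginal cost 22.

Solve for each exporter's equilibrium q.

15.35

A representative exporter's profit is π_i = q_i(329 − 5Q) − 22q_i, with Q = q_i + Σ_{j≠i} q_j.
First-order condition: 307 − 10q_i − 5Σ_{j≠i} q_j = 0.
Imposing symmetry (q_j = q for all j) turns Σ_{j≠i} q_j into 2q, so 307 = 20q and q = 15.35.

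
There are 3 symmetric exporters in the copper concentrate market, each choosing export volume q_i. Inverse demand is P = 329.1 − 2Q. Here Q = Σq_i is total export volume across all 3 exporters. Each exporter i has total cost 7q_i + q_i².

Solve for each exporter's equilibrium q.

32.21

A representative exporter's profit is π_i = q_i(329.1 − 2Q) − 7q_i − q_i², with Q = q_i + Σ_{j≠i} q_j.
First-order condition: 322.1 − 6q_i − 2Σ_{j≠i} q_j = 0.
With identical exporters, set every q_j = q: then 322.1 − 6q − 4q = 0, i.e. q = 322.1/10 = 32.21.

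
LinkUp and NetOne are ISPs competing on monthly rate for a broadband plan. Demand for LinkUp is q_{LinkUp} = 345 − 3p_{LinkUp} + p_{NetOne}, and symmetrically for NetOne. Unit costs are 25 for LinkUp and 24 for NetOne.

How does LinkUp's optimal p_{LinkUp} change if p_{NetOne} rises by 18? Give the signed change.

3

LinkUp's profit: π = (p_{LinkUp} − 25)(345 − 3p_{LinkUp} + p_{NetOne}).
∂π/∂p_{LinkUp} = 420 − 6p_{LinkUp} + p_{NetOne} = 0 ⇒ p_{LinkUp} = 70 + (1/6)p_{NetOne}.
The reaction-function slope is 1/6, so an 18-unit rise in p_{NetOne} moves p_{LinkUp} by 1/6 × 18 = 3. LinkUp's best response rises — the actions are strategic complements.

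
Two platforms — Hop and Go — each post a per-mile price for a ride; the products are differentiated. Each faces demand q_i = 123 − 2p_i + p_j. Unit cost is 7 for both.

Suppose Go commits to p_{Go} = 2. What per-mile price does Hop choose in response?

34.75

Hop's profit: π = (p_{Hop} − 7)(123 − 2p_{Hop} + p_{Go}).
∂π/∂p_{Hop} = 137 − 4p_{Hop} + p_{Go} = 0 ⇒ p_{Hop} = 34.25 + 0.25p_{Go}.
At p_{Go} = 2: p_{Hop} = 34.25 + 0.25·2 = 34.75.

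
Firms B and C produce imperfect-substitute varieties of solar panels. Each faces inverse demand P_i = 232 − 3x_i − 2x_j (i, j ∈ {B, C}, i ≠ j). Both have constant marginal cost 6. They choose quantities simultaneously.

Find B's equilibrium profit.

2394.1875

Firm B's profit: π = x_B(232 − 3x_B − 2x_C) − 6x_B.
∂π/∂x_B = 226 − 6x_B − 2x_C = 0 ⇒ x_B = 113/3 − (1/3)x_C.
The game is symmetric, so in equilibrium x_C = x_B: the reaction function gives (4/3)x_B = 113/3, hence x_B = 28.25.
P_B = 232 − 3·28.25 − 2·28.25 = 90.75.
Profit = (90.75 − 6)·28.25 = 2394.1875.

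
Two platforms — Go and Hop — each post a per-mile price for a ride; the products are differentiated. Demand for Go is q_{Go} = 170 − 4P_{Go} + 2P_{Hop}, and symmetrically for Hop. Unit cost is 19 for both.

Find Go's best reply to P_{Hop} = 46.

Go's profit: π = (P_{Go} − 19)(170 − 4P_{Go} + 2P_{Hop}).
∂π/∂P_{Go} = 246 − 8P_{Go} + 2P_{Hop} = 0 ⇒ P_{Go} = 30.75 + 0.25P_{Hop}.
At P_{Hop} = 46: P_{Go} = 30.75 + 0.25·46 = 42.25.

42.25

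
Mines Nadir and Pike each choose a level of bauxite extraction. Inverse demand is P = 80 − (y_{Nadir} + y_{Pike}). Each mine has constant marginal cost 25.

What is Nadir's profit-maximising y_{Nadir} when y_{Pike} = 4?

Mine Nadir's profit: π = y_{Nadir}(80 − (y_{Nadir} + y_{Pike})) − 25y_{Nadir}.
∂π/∂y_{Nadir} = 55 − 2y_{Nadir} − y_{Pike} = 0, so y_{Nadir} = 27.5 − 0.5y_{Pike}.
At y_{Pike} = 4: y_{Nadir} = 27.5 − 0.5·4 = 25.5.

25.5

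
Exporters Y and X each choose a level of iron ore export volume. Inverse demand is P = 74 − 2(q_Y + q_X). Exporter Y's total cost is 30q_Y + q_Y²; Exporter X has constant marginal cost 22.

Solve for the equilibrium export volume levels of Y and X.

Exporter Y's profit: π = q_Y(74 − 2(q_Y + q_X)) − 30q_Y − q_Y².
∂π/∂q_Y = 44 − 6q_Y − 2q_X = 0, so q_Y = 22/3 − (1/3)q_X.
For X: ∂π/∂q_X = 52 − 4q_X − 2q_Y = 0 ⇒ q_X = 13 − 0.5q_Y.
Plugging q_X into Y's best response: q_Y = 22/3 − (1/3)(13 − 0.5q_Y) ⇒ (5/6)q_Y = 3, so q_Y = 3.6.
Then q_X = 13 − 0.5·3.6 = 11.2.

3.6, 11.2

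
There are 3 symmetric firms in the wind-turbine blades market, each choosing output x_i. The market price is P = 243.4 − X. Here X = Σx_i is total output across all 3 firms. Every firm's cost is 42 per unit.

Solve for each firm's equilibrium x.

50.35

A representative firm's profit is π_i = x_i(243.4 − X) − 42x_i, with X = x_i + Σ_{j≠i} x_j.
First-order condition: 201.4 − 2x_i − Σ_{j≠i} x_j = 0.
In a symmetric equilibrium every firm chooses the same x, so Σ_{j≠i} x_j = 2x. The condition becomes 201.4 − 4x = 0, giving x = 201.4/4 = 50.35.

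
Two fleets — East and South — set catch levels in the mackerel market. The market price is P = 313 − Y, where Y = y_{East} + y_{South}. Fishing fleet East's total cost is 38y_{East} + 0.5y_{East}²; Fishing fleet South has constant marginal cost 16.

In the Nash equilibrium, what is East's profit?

3840.54

Fishing fleet East's profit: π = y_{East}(313 − (y_{East} + y_{South})) − 38y_{East} − 0.5y_{East}².
∂π/∂y_{East} = 275 − 3y_{East} − y_{South} = 0, so y_{East} = 275/3 − (1/3)y_{South}.
For South: ∂π/∂y_{South} = 297 − 2y_{South} − y_{East} = 0 ⇒ y_{South} = 148.5 − 0.5y_{East}.
Solving the two reaction functions simultaneously: (1 − (−1/3)(−0.5))y_{East} = 275/3 − (1/3)·148.5, so (5/6)y_{East} = 253/6 and y_{East} = 50.6.
Then y_{South} = 148.5 − 0.5·50.6 = 123.2.
Price P = 313 − 173.8 = 139.2.
East's profit: (139.2 − 38)·50.6 − 0.5(50.6)² = 3840.54.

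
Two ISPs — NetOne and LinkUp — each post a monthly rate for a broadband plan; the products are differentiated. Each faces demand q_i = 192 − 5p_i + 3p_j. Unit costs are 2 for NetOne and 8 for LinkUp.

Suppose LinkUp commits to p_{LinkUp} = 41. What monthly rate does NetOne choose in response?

32.5

NetOne's profit: π = (p_{NetOne} − 2)(192 − 5p_{NetOne} + 3p_{LinkUp}).
∂π/∂p_{NetOne} = 202 − 10p_{NetOne} + 3p_{LinkUp} = 0 ⇒ p_{NetOne} = 20.2 + 0.3p_{LinkUp}.
At p_{LinkUp} = 41: p_{NetOne} = 20.2 + 0.3·41 = 32.5.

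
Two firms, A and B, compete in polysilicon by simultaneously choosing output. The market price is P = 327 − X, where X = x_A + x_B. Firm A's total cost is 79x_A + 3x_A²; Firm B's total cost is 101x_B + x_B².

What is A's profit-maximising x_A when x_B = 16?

Firm A's profit: π = x_A(327 − (x_A + x_B)) − 79x_A − 3x_A².
∂π/∂x_A = 248 − 8x_A − x_B = 0, so x_A = 31 − 0.125x_B.
At x_B = 16: x_A = 31 − 0.125·16 = 29.

29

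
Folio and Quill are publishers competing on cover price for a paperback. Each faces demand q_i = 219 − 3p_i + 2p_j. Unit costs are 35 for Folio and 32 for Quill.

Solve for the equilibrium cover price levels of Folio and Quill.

Folio's profit: π = (p_{Folio} − 35)(219 − 3p_{Folio} + 2p_{Quill}).
∂π/∂p_{Folio} = 324 − 6p_{Folio} + 2p_{Quill} = 0 ⇒ p_{Folio} = 54 + (1/3)p_{Quill}.
Similarly p_{Quill} = 52.5 + (1/3)p_{Folio}.
Substituting the second reaction function into the first: p_{Folio} = 54 + (1/3)(52.5 + (1/3)p_{Folio}), which gives (8/9)p_{Folio} = 71.5 ⇒ p_{Folio} = 80.4375.
Then p_{Quill} = 52.5 + (1/3)·80.4375 = 79.3125.

80.4375, 79.3125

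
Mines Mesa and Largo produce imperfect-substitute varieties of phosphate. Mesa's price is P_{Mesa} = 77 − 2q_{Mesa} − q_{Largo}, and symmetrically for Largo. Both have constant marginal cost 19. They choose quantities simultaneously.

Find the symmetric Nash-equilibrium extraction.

Mine Mesa's profit: π = q_{Mesa}(77 − 2q_{Mesa} − q_{Largo}) − 19q_{Mesa}.
∂π/∂q_{Mesa} = 58 − 4q_{Mesa} − q_{Largo} = 0 ⇒ q_{Mesa} = 14.5 − 0.25q_{Largo}.
By symmetry q_{Largo} = q_{Mesa}; substituting into the reaction function, 1.25q_{Mesa} = 14.5 and q_{Mesa} = 11.6.

11.6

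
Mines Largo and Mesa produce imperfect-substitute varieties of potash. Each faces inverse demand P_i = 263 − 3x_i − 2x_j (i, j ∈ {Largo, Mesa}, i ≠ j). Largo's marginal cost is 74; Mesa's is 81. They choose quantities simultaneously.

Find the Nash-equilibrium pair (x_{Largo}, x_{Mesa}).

24.0625, 22.3125

Mine Largo's profit: π = x_{Largo}(263 − 3x_{Largo} − 2x_{Mesa}) − 74x_{Largo}.
∂π/∂x_{Largo} = 189 − 6x_{Largo} − 2x_{Mesa} = 0 ⇒ x_{Largo} = 31.5 − (1/3)x_{Mesa}.
Similarly x_{Mesa} = 91/3 − (1/3)x_{Largo}.
Plugging x_{Mesa} into Largo's best response: x_{Largo} = 31.5 − (1/3)(91/3 − (1/3)x_{Largo}) ⇒ (8/9)x_{Largo} = 385/18, so x_{Largo} = 24.0625.
Then x_{Mesa} = 91/3 − (1/3)·24.0625 = 22.3125.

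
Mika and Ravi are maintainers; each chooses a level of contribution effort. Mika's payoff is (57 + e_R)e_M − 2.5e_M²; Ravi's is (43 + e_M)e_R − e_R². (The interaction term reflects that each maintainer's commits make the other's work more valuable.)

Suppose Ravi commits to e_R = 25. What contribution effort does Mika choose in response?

Expanding Mika's payoff: 57e_M + e_Re_M − 2.5e_M².
∂π/∂e_M = 57 + e_R − 5e_M = 0, so e_M = 11.4 + 0.2e_R.
At e_R = 25: e_M = 11.4 + 0.2·25 = 16.4.

16.4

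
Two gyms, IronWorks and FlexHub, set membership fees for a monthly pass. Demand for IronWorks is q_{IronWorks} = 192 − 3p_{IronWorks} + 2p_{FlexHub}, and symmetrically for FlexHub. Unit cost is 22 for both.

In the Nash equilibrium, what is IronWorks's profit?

IronWorks's profit: π = (p_{IronWorks} − 22)(192 − 3p_{IronWorks} + 2p_{FlexHub}).
∂π/∂p_{IronWorks} = 258 − 6p_{IronWorks} + 2p_{FlexHub} = 0 ⇒ p_{IronWorks} = 43 + (1/3)p_{FlexHub}.
Setting p_{IronWorks} = p_{FlexHub} in the reaction function: p_{IronWorks} = 43 + (1/3)p_{IronWorks}, so p_{IronWorks} = 43 / (2/3) = 64.5.
q_{IronWorks} = 192 − 3·64.5 + 2·64.5 = 127.5.
Profit = (64.5 − 22)·127.5 = 5418.75.

5418.75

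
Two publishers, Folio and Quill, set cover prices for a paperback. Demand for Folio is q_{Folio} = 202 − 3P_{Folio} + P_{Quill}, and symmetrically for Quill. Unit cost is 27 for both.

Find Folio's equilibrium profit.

2628.48

Folio's profit: π = (P_{Folio} − 27)(202 − 3P_{Folio} + P_{Quill}).
∂π/∂P_{Folio} = 283 − 6P_{Folio} + P_{Quill} = 0 ⇒ P_{Folio} = 283/6 + (1/6)P_{Quill}.
Setting P_{Folio} = P_{Quill} in the reaction function: P_{Folio} = 283/6 + (1/6)P_{Folio}, so P_{Folio} = (283/6) / (5/6) = 56.6.
q_{Folio} = 202 − 3·56.6 + 56.6 = 88.8.
Profit = (56.6 − 27)·88.8 = 2628.48.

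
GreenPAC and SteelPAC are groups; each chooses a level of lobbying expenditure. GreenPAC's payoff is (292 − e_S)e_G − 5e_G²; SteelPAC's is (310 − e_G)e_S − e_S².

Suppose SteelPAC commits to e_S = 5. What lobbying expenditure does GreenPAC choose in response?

28.7

Expanding GreenPAC's payoff: 292e_G − e_Se_G − 5e_G².
∂π/∂e_G = 292 − e_S − 10e_G = 0, so e_G = 29.2 − 0.1e_S.
At e_S = 5: e_G = 29.2 − 0.1·5 = 28.7.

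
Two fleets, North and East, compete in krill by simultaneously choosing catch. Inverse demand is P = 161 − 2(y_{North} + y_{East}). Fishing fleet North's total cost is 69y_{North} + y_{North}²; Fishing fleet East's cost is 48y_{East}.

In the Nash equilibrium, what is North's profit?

151.23

Fishing fleet North's profit: π = y_{North}(161 − 2(y_{North} + y_{East})) − 69y_{North} − y_{North}².
∂π/∂y_{North} = 92 − 6y_{North} − 2y_{East} = 0, so y_{North} = 46/3 − (1/3)y_{East}.
For East: ∂π/∂y_{East} = 113 − 4y_{East} − 2y_{North} = 0 ⇒ y_{East} = 28.25 − 0.5y_{North}.
Plugging y_{East} into North's best response: y_{North} = 46/3 − (1/3)(28.25 − 0.5y_{North}) ⇒ (5/6)y_{North} = 71/12, so y_{North} = 7.1.
Then y_{East} = 28.25 − 0.5·7.1 = 24.7.
Price P = 161 − 2·31.8 = 97.4.
North's profit: (97.4 − 69)·7.1 − (7.1)² = 151.23.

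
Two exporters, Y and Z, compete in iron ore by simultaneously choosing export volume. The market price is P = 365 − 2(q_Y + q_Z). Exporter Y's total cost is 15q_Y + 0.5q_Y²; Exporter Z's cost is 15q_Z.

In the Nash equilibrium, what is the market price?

Exporter Y's profit: π = q_Y(365 − 2(q_Y + q_Z)) − 15q_Y − 0.5q_Y².
∂π/∂q_Y = 350 − 5q_Y − 2q_Z = 0, so q_Y = 70 − 0.4q_Z.
For Z: ∂π/∂q_Z = 350 − 4q_Z − 2q_Y = 0 ⇒ q_Z = 87.5 − 0.5q_Y.
Plugging q_Z into Y's best response: q_Y = 70 − 0.4(87.5 − 0.5q_Y) ⇒ 0.8q_Y = 35, so q_Y = 43.75.
Then q_Z = 87.5 − 0.5·43.75 = 65.625.
Equilibrium price: P = 365 − 2·109.375 = 146.25.

146.25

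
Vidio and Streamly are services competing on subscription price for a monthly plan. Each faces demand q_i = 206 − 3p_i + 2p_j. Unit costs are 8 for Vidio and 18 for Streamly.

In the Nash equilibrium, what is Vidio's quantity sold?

Vidio's profit: π = (p_{Vidio} − 8)(206 − 3p_{Vidio} + 2p_{Streamly}).
∂π/∂p_{Vidio} = 230 − 6p_{Vidio} + 2p_{Streamly} = 0 ⇒ p_{Vidio} = 115/3 + (1/3)p_{Streamly}.
Similarly p_{Streamly} = 130/3 + (1/3)p_{Vidio}.
Plugging p_{Streamly} into Vidio's best response: p_{Vidio} = 115/3 + (1/3)(130/3 + (1/3)p_{Vidio}) ⇒ (8/9)p_{Vidio} = 475/9, so p_{Vidio} = 59.375.
Then p_{Streamly} = 130/3 + (1/3)·59.375 = 63.125.
q_{Vidio} = 206 − 3·59.375 + 2·63.125 = 154.125.

154.125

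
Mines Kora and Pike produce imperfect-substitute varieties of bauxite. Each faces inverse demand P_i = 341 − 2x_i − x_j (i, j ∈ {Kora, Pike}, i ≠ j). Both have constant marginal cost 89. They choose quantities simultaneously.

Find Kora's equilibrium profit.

Mine Kora's profit: π = x_{Kora}(341 − 2x_{Kora} − x_{Pike}) − 89x_{Kora}.
∂π/∂x_{Kora} = 252 − 4x_{Kora} − x_{Pike} = 0 ⇒ x_{Kora} = 63 − 0.25x_{Pike}.
Setting x_{Kora} = x_{Pike} in the reaction function: x_{Kora} = 63 − 0.25x_{Kora}, so x_{Kora} = 63 / 1.25 = 50.4.
P_{Kora} = 341 − 2·50.4 − 50.4 = 189.8.
Profit = (189.8 − 89)·50.4 = 5080.32.

5080.32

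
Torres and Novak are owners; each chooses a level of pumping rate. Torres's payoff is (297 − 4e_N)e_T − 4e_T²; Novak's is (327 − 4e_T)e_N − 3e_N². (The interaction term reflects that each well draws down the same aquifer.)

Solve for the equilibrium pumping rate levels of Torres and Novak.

Expanding Torres's payoff: 297e_T − 4e_Ne_T − 4e_T².
∂π/∂e_T = 297 − 4e_N − 8e_T = 0, so e_T = 37.125 − 0.5e_N.
Likewise for Novak: e_N = 54.5 − (2/3)e_T.
Solving the two reaction functions simultaneously: (1 − (−0.5)(−2/3))e_T = 37.125 − 0.5·54.5, so (2/3)e_T = 9.875 and e_T = 14.8125.
Then e_N = 54.5 − (2/3)·14.8125 = 44.625.

14.8125, 44.625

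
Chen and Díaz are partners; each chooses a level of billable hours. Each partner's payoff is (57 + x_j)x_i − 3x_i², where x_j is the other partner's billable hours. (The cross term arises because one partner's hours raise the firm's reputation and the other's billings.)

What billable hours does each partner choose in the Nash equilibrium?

Chen's payoff is (57 + x_D)x_C − 3x_C².
∂π/∂x_C = 57 + x_D − 6x_C = 0, so x_C = 9.5 + (1/6)x_D.
The game is symmetric, so in equilibrium x_D = x_C: the reaction function gives (5/6)x_C = 9.5, hence x_C = 11.4.

11.4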